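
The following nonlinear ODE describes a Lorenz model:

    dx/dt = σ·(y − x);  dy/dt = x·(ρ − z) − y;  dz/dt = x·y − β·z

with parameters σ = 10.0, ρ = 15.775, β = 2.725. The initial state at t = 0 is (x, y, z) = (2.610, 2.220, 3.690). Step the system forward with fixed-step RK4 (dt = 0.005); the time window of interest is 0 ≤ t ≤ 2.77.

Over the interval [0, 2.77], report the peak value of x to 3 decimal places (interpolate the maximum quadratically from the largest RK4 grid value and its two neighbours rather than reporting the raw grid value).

t=0.000: state=(2.610, 2.220, 3.690)
step 1 (dt=0.005): k1=(-3.900, 29.322, -4.261), k2=(-3.069, 29.158, -4.063), k3=(-3.094, 29.183, -4.061), k4=(-2.286, 29.042, -3.861); state += dt/6·(k1+2k2+2k3+k4)
t=0.005: state=(2.595, 2.366, 3.670)
t=0.010: state=(2.587, 2.511, 3.651)
t=0.015: state=(2.587, 2.655, 3.635)
continuing one RK4 step at a time; state shown every 20 steps (Δt=0.1):
t=0.100: state=(3.462, 5.313, 3.780)
t=0.200: state=(6.182, 9.733, 6.079)
t=0.300: state=(10.054, 13.586, 13.410)
t=0.400: state=(11.286, 9.506, 22.156)
t=0.500: state=(7.311, 2.363, 21.586)
t=0.600: state=(3.226, 0.324, 16.915)
t=0.700: state=(1.396, 0.433, 12.938)
t=0.800: state=(0.932, 0.841, 9.911)
t=0.900: state=(1.072, 1.415, 7.643)
t=1.000: state=(1.625, 2.415, 6.043)
t=1.100: state=(2.748, 4.270, 5.236)
t=1.200: state=(4.820, 7.506, 5.942)
t=1.300: state=(8.058, 11.619, 10.085)
t=1.400: state=(10.798, 11.883, 18.197)
t=1.500: state=(9.332, 5.694, 22.029)
t=1.600: state=(5.286, 1.621, 18.893)
t=1.700: state=(2.655, 1.031, 14.774)
t=1.800: state=(1.764, 1.458, 11.470)
t=1.900: state=(1.843, 2.254, 9.016)
t=2.000: state=(2.565, 3.618, 7.423)
t=2.100: state=(4.029, 5.953, 7.030)
t=2.200: state=(6.452, 9.318, 8.910)
t=2.300: state=(9.285, 11.609, 14.370)
t=2.400: state=(9.982, 8.725, 20.141)
t=2.500: state=(7.290, 3.854, 20.049)
t=2.600: state=(4.285, 2.003, 16.604)
t=2.700: state=(2.818, 2.080, 13.223)
t=2.770: state=(2.574, 2.573, 11.317)
largest grid value and its neighbours: x(0.370)=11.52595, x(0.375)=11.52724, x(0.380)=11.51208
parabola through these three points peaks at t≈0.373 with x≈11.52870

max x = 11.529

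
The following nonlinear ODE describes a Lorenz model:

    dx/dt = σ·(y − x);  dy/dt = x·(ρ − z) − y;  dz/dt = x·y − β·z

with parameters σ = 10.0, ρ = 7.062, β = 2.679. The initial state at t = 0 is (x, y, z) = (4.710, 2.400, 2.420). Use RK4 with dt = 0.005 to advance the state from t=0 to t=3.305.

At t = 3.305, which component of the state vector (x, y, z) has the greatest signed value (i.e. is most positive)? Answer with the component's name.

largest component: z

t=0.000: state=(4.710, 2.400, 2.420)
step 1 (dt=0.005): k1=(-23.100, 19.464, 4.821), k2=(-22.036, 19.091, 4.876), k3=(-22.072, 19.104, 4.878), k4=(-21.041, 18.744, 4.930); state += dt/6·(k1+2k2+2k3+k4)
t=0.005: state=(4.600, 2.495, 2.444)
t=0.010: state=(4.499, 2.588, 2.469)
t=0.015: state=(4.408, 2.676, 2.495)
continuing one RK4 step at a time; state shown every 40 steps (Δt=0.2):
t=0.200: state=(4.243, 4.889, 3.843)
t=0.400: state=(5.397, 5.658, 6.468)
t=0.600: state=(4.915, 4.281, 7.894)
t=0.800: state=(3.634, 3.133, 6.947)
t=1.000: state=(3.102, 3.057, 5.595)
t=1.200: state=(3.341, 3.596, 4.910)
t=1.400: state=(3.986, 4.334, 5.159)
t=1.600: state=(4.528, 4.672, 6.081)
t=1.800: state=(4.477, 4.302, 6.743)
t=2.000: state=(4.017, 3.787, 6.573)
t=2.200: state=(3.703, 3.634, 6.017)
t=2.400: state=(3.735, 3.823, 5.647)
t=2.600: state=(3.986, 4.127, 5.693)
t=2.800: state=(4.211, 4.277, 6.031)
t=3.000: state=(4.220, 4.168, 6.307)
t=3.200: state=(4.059, 3.968, 6.291)
t=3.305: state=(3.972, 3.900, 6.191)
compare at T: x=3.972, y=3.900, z=6.191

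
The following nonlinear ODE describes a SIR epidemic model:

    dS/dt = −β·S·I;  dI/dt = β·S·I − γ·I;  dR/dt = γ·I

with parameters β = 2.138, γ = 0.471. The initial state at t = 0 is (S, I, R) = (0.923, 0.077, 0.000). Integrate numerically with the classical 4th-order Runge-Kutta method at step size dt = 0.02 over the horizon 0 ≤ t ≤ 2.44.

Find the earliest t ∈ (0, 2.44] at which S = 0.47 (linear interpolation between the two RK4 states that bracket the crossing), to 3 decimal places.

t = 1.470

t=0.000: state=(0.923, 0.077, 0.000)
step 1 (dt=0.02): k1=(-0.152, 0.116, 0.036), k2=(-0.154, 0.117, 0.037), k3=(-0.154, 0.117, 0.037), k4=(-0.156, 0.119, 0.037); state += dt/6·(k1+2k2+2k3+k4)
t=0.020: state=(0.920, 0.079, 0.001)
t=0.040: state=(0.917, 0.082, 0.001)
t=0.060: state=(0.914, 0.084, 0.002)
continuing one RK4 step at a time; state shown every 5 steps (Δt=0.1):
t=0.100: state=(0.907, 0.089, 0.004)
t=0.200: state=(0.888, 0.103, 0.008)
t=0.300: state=(0.867, 0.119, 0.014)
t=0.400: state=(0.844, 0.136, 0.020)
t=0.500: state=(0.818, 0.155, 0.027)
t=0.600: state=(0.790, 0.176, 0.034)
t=0.700: state=(0.759, 0.198, 0.043)
t=0.800: state=(0.726, 0.221, 0.053)
t=0.900: state=(0.690, 0.246, 0.064)
t=1.000: state=(0.653, 0.271, 0.076)
t=1.100: state=(0.615, 0.296, 0.089)
t=1.200: state=(0.576, 0.320, 0.104)
t=1.300: state=(0.536, 0.344, 0.120)
t=1.400: state=(0.497, 0.367, 0.136)
t=1.460: state=(0.474, 0.379, 0.147)
next step: t=1.480: state=(0.466, 0.383, 0.150) — S has crossed 0.47
linear interpolation between t=1.460 (0.47386) and t=1.480 (0.46619) → t≈1.470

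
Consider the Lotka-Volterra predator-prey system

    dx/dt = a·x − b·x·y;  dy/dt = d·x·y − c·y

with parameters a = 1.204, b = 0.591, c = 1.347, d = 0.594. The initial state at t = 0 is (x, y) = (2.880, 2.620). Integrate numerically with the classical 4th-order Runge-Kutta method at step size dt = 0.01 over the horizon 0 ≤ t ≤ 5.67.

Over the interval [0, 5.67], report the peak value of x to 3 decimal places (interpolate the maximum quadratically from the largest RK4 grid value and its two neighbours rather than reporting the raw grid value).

t=0.000: state=(2.880, 2.620)
step 1 (dt=0.01): k1=(-0.992, 0.953), k2=(-0.998, 0.947), k3=(-0.998, 0.947), k4=(-1.005, 0.941); state += dt/6·(k1+2k2+2k3+k4)
t=0.010: state=(2.870, 2.629)
t=0.020: state=(2.860, 2.639)
t=0.030: state=(2.850, 2.648)
continuing one RK4 step at a time; state shown every 20 steps (Δt=0.2):
t=0.200: state=(2.661, 2.782)
t=0.400: state=(2.422, 2.874)
t=0.600: state=(2.190, 2.887)
t=0.800: state=(1.987, 2.825)
t=1.000: state=(1.822, 2.705)
t=1.200: state=(1.699, 2.546)
t=1.400: state=(1.617, 2.367)
t=1.600: state=(1.572, 2.184)
t=1.800: state=(1.561, 2.009)
t=2.000: state=(1.582, 1.849)
t=2.200: state=(1.631, 1.709)
t=2.400: state=(1.708, 1.591)
t=2.600: state=(1.811, 1.498)
t=2.800: state=(1.938, 1.429)
t=3.000: state=(2.089, 1.386)
t=3.200: state=(2.258, 1.371)
t=3.400: state=(2.442, 1.384)
t=3.600: state=(2.632, 1.429)
t=3.800: state=(2.816, 1.509)
t=4.000: state=(2.978, 1.627)
t=4.200: state=(3.099, 1.783)
t=4.400: state=(3.158, 1.977)
t=4.600: state=(3.140, 2.197)
t=4.800: state=(3.040, 2.424)
t=5.000: state=(2.868, 2.632)
t=5.200: state=(2.647, 2.790)
t=5.400: state=(2.407, 2.877)
t=5.600: state=(2.177, 2.885)
t=5.670: state=(2.102, 2.870)
largest grid value and its neighbours: x(4.450)=3.16095, x(4.460)=3.16099, x(4.470)=3.16083
parabola through these three points peaks at t≈4.457 with x≈3.16100

max x = 3.161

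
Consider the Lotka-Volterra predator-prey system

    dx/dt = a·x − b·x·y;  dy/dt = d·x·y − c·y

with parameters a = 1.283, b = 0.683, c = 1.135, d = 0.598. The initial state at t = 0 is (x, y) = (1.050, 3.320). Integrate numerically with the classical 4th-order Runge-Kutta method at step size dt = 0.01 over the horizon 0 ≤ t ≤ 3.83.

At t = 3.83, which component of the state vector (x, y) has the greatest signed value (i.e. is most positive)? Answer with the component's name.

t=0.000: state=(1.050, 3.320)
step 1 (dt=0.01): k1=(-1.034, -1.684), k2=(-1.023, -1.690), k3=(-1.023, -1.689), k4=(-1.012, -1.695); state += dt/6·(k1+2k2+2k3+k4)
t=0.010: state=(1.040, 3.303)
t=0.020: state=(1.030, 3.286)
t=0.030: state=(1.020, 3.269)
continuing one RK4 step at a time; state shown every 20 steps (Δt=0.2):
t=0.200: state=(0.883, 2.968)
t=0.400: state=(0.780, 2.611)
t=0.600: state=(0.722, 2.275)
t=0.800: state=(0.699, 1.974)
t=1.000: state=(0.702, 1.710)
t=1.200: state=(0.730, 1.484)
t=1.400: state=(0.781, 1.294)
t=1.600: state=(0.855, 1.137)
t=1.800: state=(0.955, 1.010)
t=2.000: state=(1.083, 0.909)
t=2.200: state=(1.244, 0.832)
t=2.400: state=(1.440, 0.778)
t=2.600: state=(1.678, 0.747)
t=2.800: state=(1.960, 0.740)
t=3.000: state=(2.288, 0.759)
t=3.200: state=(2.657, 0.813)
t=3.400: state=(3.054, 0.912)
t=3.600: state=(3.450, 1.072)
t=3.800: state=(3.792, 1.319)
t=3.830: state=(3.834, 1.365)
compare at T: x=3.834, y=1.365

largest component: x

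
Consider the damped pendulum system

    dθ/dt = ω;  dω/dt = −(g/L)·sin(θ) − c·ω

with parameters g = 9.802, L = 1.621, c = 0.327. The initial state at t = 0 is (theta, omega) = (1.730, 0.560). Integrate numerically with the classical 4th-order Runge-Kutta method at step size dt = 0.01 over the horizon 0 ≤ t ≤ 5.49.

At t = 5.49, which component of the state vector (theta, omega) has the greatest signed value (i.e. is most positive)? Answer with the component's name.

t=0.000: state=(1.730, 0.560)
step 1 (dt=0.01): k1=(0.560, -6.154), k2=(0.529, -6.141), k3=(0.529, -6.141), k4=(0.499, -6.128); state += dt/6·(k1+2k2+2k3+k4)
t=0.010: state=(1.735, 0.499)
t=0.020: state=(1.740, 0.437)
t=0.030: state=(1.744, 0.377)
continuing one RK4 step at a time; state shown every 20 steps (Δt=0.2):
t=0.200: state=(1.722, -0.628)
t=0.400: state=(1.483, -1.755)
t=0.600: state=(1.028, -2.752)
t=0.800: state=(0.409, -3.342)
t=1.000: state=(-0.260, -3.209)
t=1.200: state=(-0.828, -2.392)
t=1.400: state=(-1.194, -1.241)
t=1.600: state=(-1.322, -0.042)
t=1.800: state=(-1.216, 1.084)
t=2.000: state=(-0.899, 2.039)
t=2.200: state=(-0.424, 2.629)
t=2.400: state=(0.113, 2.639)
t=2.600: state=(0.591, 2.058)
t=2.800: state=(0.912, 1.117)
t=3.000: state=(1.031, 0.068)
t=3.200: state=(0.944, -0.923)
t=3.400: state=(0.675, -1.719)
t=3.600: state=(0.280, -2.150)
t=3.800: state=(-0.152, -2.085)
t=4.000: state=(-0.522, -1.556)
t=4.200: state=(-0.755, -0.747)
t=4.400: state=(-0.816, 0.140)
t=4.600: state=(-0.705, 0.948)
t=4.800: state=(-0.451, 1.534)
t=5.000: state=(-0.115, 1.765)
t=5.200: state=(0.227, 1.582)
t=5.400: state=(0.495, 1.059)
t=5.490: state=(0.577, 0.753)
compare at T: theta=0.577, omega=0.753

largest component: omega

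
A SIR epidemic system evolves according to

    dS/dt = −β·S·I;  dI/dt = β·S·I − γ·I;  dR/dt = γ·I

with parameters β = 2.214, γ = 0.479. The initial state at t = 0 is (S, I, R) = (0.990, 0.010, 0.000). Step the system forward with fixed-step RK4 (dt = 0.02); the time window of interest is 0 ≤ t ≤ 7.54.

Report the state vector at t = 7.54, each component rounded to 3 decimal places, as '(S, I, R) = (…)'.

(S, I, R) = (0.018, 0.113, 0.869)

t=0.000: state=(0.990, 0.010, 0.000)
step 1 (dt=0.02): k1=(-0.022, 0.017, 0.005), k2=(-0.022, 0.017, 0.005), k3=(-0.022, 0.017, 0.005), k4=(-0.023, 0.018, 0.005); state += dt/6·(k1+2k2+2k3+k4)
t=0.020: state=(0.990, 0.010, 0.000)
t=0.040: state=(0.989, 0.011, 0.000)
t=0.060: state=(0.989, 0.011, 0.000)
continuing one RK4 step at a time; state shown every 25 steps (Δt=0.5):
t=0.500: state=(0.973, 0.023, 0.004)
t=1.000: state=(0.935, 0.053, 0.012)
t=1.500: state=(0.856, 0.113, 0.032)
t=2.000: state=(0.717, 0.213, 0.070)
t=2.500: state=(0.529, 0.335, 0.136)
t=3.000: state=(0.345, 0.427, 0.228)
t=3.500: state=(0.211, 0.455, 0.335)
t=4.000: state=(0.129, 0.430, 0.442)
t=4.500: state=(0.082, 0.379, 0.539)
t=5.000: state=(0.056, 0.322, 0.623)
t=5.500: state=(0.040, 0.267, 0.693)
t=6.000: state=(0.031, 0.218, 0.751)
t=6.500: state=(0.025, 0.177, 0.798)
t=7.000: state=(0.021, 0.143, 0.836)
t=7.500: state=(0.018, 0.115, 0.867)
t=7.540: state=(0.018, 0.113, 0.869)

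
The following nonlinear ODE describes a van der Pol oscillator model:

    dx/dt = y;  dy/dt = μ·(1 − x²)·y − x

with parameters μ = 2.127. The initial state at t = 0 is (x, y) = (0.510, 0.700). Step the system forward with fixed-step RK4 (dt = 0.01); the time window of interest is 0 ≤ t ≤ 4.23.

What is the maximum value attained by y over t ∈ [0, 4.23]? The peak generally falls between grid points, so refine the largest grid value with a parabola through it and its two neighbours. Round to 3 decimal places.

max y = 0.810

t=0.000: state=(0.510, 0.700)
step 1 (dt=0.01): k1=(0.700, 0.592), k2=(0.703, 0.587), k3=(0.703, 0.587), k4=(0.706, 0.583); state += dt/6·(k1+2k2+2k3+k4)
t=0.010: state=(0.517, 0.706)
t=0.020: state=(0.524, 0.712)
t=0.030: state=(0.531, 0.717)
continuing one RK4 step at a time; state shown every 20 steps (Δt=0.2):
t=0.200: state=(0.660, 0.793)
t=0.400: state=(0.821, 0.799)
t=0.600: state=(0.971, 0.681)
t=0.800: state=(1.087, 0.460)
t=1.000: state=(1.153, 0.199)
t=1.200: state=(1.168, -0.045)
t=1.400: state=(1.137, -0.254)
t=1.600: state=(1.067, -0.444)
t=1.800: state=(0.959, -0.640)
t=2.000: state=(0.808, -0.888)
t=2.200: state=(0.596, -1.256)
t=2.400: state=(0.289, -1.867)
t=2.600: state=(-0.176, -2.850)
t=2.800: state=(-0.851, -3.753)
t=3.000: state=(-1.546, -2.805)
t=3.200: state=(-1.908, -0.920)
t=3.400: state=(-1.988, -0.048)
t=3.600: state=(-1.967, 0.213)
t=3.800: state=(-1.914, 0.295)
t=4.000: state=(-1.852, 0.331)
t=4.200: state=(-1.783, 0.357)
t=4.230: state=(-1.772, 0.361)
largest grid value and its neighbours: y(0.300)=0.80982, y(0.310)=0.81005, y(0.320)=0.80998
parabola through these three points peaks at t≈0.313 with y≈0.81006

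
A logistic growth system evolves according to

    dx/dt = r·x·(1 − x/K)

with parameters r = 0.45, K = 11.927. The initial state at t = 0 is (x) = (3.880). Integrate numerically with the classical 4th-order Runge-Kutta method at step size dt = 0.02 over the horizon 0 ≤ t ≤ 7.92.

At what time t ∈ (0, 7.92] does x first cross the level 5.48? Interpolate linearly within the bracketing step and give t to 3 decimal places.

t = 1.260

t=0.000: state=(3.880)
step 1 (dt=0.02): k1=(1.178), k2=(1.180), k3=(1.180), k4=(1.182); state += dt/6·(k1+2k2+2k3+k4)
t=0.020: state=(3.904)
t=0.040: state=(3.927)
t=0.060: state=(3.951)
continuing one RK4 step at a time; state shown every 25 steps (Δt=0.5):
t=0.500: state=(4.490)
t=1.000: state=(5.136)
t=1.240: state=(5.453)
next step: t=1.260: state=(5.480) — x has crossed 5.48
linear interpolation between t=1.240 (5.45349) and t=1.260 (5.48014) → t≈1.260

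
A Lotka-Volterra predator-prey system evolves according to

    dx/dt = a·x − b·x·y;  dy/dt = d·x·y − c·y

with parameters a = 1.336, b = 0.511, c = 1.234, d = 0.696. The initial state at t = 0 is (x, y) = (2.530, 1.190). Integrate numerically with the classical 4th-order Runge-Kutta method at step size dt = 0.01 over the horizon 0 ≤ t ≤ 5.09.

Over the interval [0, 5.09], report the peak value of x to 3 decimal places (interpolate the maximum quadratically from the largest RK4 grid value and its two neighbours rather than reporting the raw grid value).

t=0.000: state=(2.530, 1.190)
step 1 (dt=0.01): k1=(1.842, 0.627), k2=(1.844, 0.636), k3=(1.844, 0.636), k4=(1.847, 0.646); state += dt/6·(k1+2k2+2k3+k4)
t=0.010: state=(2.548, 1.196)
t=0.020: state=(2.567, 1.203)
t=0.030: state=(2.585, 1.210)
continuing one RK4 step at a time; state shown every 20 steps (Δt=0.2):
t=0.200: state=(2.904, 1.357)
t=0.400: state=(3.260, 1.629)
t=0.600: state=(3.534, 2.045)
t=0.800: state=(3.640, 2.639)
t=1.000: state=(3.496, 3.399)
t=1.200: state=(3.094, 4.213)
t=1.400: state=(2.535, 4.875)
t=1.600: state=(1.972, 5.208)
t=1.800: state=(1.511, 5.177)
t=2.000: state=(1.179, 4.871)
t=2.200: state=(0.958, 4.411)
t=2.400: state=(0.818, 3.896)
t=2.600: state=(0.737, 3.390)
t=2.800: state=(0.697, 2.925)
t=3.000: state=(0.690, 2.517)
t=3.200: state=(0.710, 2.167)
t=3.400: state=(0.755, 1.874)
t=3.600: state=(0.824, 1.634)
t=3.800: state=(0.921, 1.441)
t=4.000: state=(1.046, 1.290)
t=4.200: state=(1.205, 1.179)
t=4.400: state=(1.402, 1.104)
t=4.600: state=(1.639, 1.065)
t=4.800: state=(1.921, 1.065)
t=5.000: state=(2.246, 1.112)
t=5.090: state=(2.405, 1.151)
largest grid value and its neighbours: x(0.780)=3.63948, x(0.790)=3.63997, x(0.800)=3.63983
parabola through these three points peaks at t≈0.793 with x≈3.63999

max x = 3.640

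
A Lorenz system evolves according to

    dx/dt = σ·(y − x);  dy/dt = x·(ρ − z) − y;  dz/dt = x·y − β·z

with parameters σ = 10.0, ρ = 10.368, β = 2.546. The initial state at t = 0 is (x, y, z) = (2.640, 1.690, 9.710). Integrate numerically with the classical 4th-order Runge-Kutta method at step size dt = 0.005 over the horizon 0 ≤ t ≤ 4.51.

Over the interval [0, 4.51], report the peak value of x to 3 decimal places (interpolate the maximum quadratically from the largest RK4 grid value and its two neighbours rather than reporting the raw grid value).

t=0.000: state=(2.640, 1.690, 9.710)
step 1 (dt=0.005): k1=(-9.500, 0.047, -20.260), k2=(-9.261, 0.164, -20.171), k3=(-9.264, 0.163, -20.170), k4=(-9.029, 0.277, -20.079); state += dt/6·(k1+2k2+2k3+k4)
t=0.005: state=(2.594, 1.691, 9.609)
t=0.010: state=(2.550, 1.693, 9.509)
t=0.015: state=(2.508, 1.696, 9.410)
continuing one RK4 step at a time; state shown every 40 steps (Δt=0.2):
t=0.200: state=(2.110, 2.332, 6.493)
t=0.400: state=(3.234, 4.135, 5.236)
t=0.600: state=(5.587, 6.874, 7.155)
t=0.800: state=(6.867, 6.489, 11.649)
t=1.000: state=(4.742, 3.540, 11.441)
t=1.200: state=(3.296, 3.075, 8.730)
t=1.400: state=(3.624, 4.114, 7.120)
t=1.600: state=(5.012, 5.805, 7.721)
t=1.800: state=(6.077, 6.152, 10.209)
t=2.000: state=(5.241, 4.530, 10.943)
t=2.200: state=(4.102, 3.791, 9.441)
t=2.400: state=(4.068, 4.311, 8.175)
t=2.600: state=(4.864, 5.339, 8.328)
t=2.800: state=(5.557, 5.673, 9.687)
t=3.000: state=(5.226, 4.853, 10.340)
t=3.200: state=(4.515, 4.267, 9.592)
t=3.400: state=(4.384, 4.494, 8.742)
t=3.600: state=(4.826, 5.105, 8.731)
t=3.800: state=(5.257, 5.353, 9.477)
t=4.000: state=(5.132, 4.940, 9.935)
t=4.200: state=(4.715, 4.547, 9.578)
t=4.400: state=(4.586, 4.629, 9.045)
t=4.510: state=(4.687, 4.819, 8.934)
largest grid value and its neighbours: x(0.765)=6.92737, x(0.770)=6.92766, x(0.775)=6.92497
parabola through these three points peaks at t≈0.768 with x≈6.92791

max x = 6.928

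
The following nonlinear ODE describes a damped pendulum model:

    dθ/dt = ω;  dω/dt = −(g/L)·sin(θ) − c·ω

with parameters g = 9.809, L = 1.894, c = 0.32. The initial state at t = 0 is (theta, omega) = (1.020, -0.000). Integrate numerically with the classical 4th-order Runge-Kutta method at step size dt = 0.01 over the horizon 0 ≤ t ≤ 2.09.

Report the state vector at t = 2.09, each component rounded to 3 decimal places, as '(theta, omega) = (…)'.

t=0.000: state=(1.020, -0.000)
step 1 (dt=0.01): k1=(-0.000, -4.413), k2=(-0.022, -4.406), k3=(-0.022, -4.406), k4=(-0.044, -4.398); state += dt/6·(k1+2k2+2k3+k4)
t=0.010: state=(1.020, -0.044)
t=0.020: state=(1.019, -0.088)
t=0.030: state=(1.018, -0.132)
continuing one RK4 step at a time; state shown every 10 steps (Δt=0.1):
t=0.100: state=(0.998, -0.432)
t=0.200: state=(0.934, -0.839)
t=0.300: state=(0.832, -1.207)
t=0.400: state=(0.695, -1.522)
t=0.500: state=(0.530, -1.767)
t=0.600: state=(0.344, -1.927)
t=0.700: state=(0.147, -1.990)
t=0.800: state=(-0.051, -1.952)
t=0.900: state=(-0.240, -1.816)
t=1.000: state=(-0.411, -1.595)
t=1.100: state=(-0.557, -1.307)
t=1.200: state=(-0.671, -0.971)
t=1.300: state=(-0.750, -0.607)
t=1.400: state=(-0.792, -0.232)
t=1.500: state=(-0.796, 0.140)
t=1.600: state=(-0.764, 0.495)
t=1.700: state=(-0.698, 0.821)
t=1.800: state=(-0.601, 1.104)
t=1.900: state=(-0.479, 1.332)
t=2.000: state=(-0.337, 1.493)
t=2.090: state=(-0.199, 1.572)

(theta, omega) = (-0.199, 1.572)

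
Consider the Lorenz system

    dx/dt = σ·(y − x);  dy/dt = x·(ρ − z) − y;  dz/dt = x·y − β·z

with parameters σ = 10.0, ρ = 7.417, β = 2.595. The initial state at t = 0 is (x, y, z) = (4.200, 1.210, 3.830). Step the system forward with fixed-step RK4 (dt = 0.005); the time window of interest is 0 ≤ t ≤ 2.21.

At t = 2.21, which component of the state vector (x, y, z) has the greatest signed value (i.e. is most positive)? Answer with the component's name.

largest component: z

t=0.000: state=(4.200, 1.210, 3.830)
step 1 (dt=0.005): k1=(-29.900, 13.855, -4.857), k2=(-28.806, 13.603, -4.773), k3=(-28.840, 13.612, -4.773), k4=(-27.777, 13.367, -4.693); state += dt/6·(k1+2k2+2k3+k4)
t=0.005: state=(4.056, 1.278, 3.806)
t=0.010: state=(3.922, 1.344, 3.783)
t=0.015: state=(3.798, 1.407, 3.761)
continuing one RK4 step at a time; state shown every 20 steps (Δt=0.1):
t=0.100: state=(2.723, 2.262, 3.456)
t=0.200: state=(2.732, 3.076, 3.297)
t=0.300: state=(3.261, 3.933, 3.470)
t=0.400: state=(4.016, 4.825, 4.094)
t=0.500: state=(4.807, 5.536, 5.203)
t=0.600: state=(5.377, 5.741, 6.591)
t=0.700: state=(5.473, 5.292, 7.763)
t=0.800: state=(5.058, 4.456, 8.260)
t=0.900: state=(4.379, 3.678, 8.049)
t=1.000: state=(3.742, 3.197, 7.419)
t=1.100: state=(3.317, 3.016, 6.673)
t=1.200: state=(3.134, 3.062, 6.001)
t=1.300: state=(3.159, 3.274, 5.501)
t=1.400: state=(3.348, 3.603, 5.227)
t=1.500: state=(3.653, 3.999, 5.207)
t=1.600: state=(4.018, 4.389, 5.441)
t=1.700: state=(4.366, 4.675, 5.884)
t=1.800: state=(4.608, 4.770, 6.421)
t=1.900: state=(4.675, 4.646, 6.891)
t=2.000: state=(4.559, 4.368, 7.154)
t=2.100: state=(4.321, 4.053, 7.163)
t=2.200: state=(4.054, 3.802, 6.967)
t=2.210: state=(4.029, 3.783, 6.940)
compare at T: x=4.029, y=3.783, z=6.940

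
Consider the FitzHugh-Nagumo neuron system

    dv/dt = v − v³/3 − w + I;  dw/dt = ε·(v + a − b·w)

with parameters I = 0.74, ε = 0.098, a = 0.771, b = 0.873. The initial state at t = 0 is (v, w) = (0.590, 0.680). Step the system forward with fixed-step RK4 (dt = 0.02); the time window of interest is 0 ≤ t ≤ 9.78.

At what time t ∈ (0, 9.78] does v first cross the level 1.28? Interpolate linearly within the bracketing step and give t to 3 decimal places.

t=0.000: state=(0.590, 0.680)
step 1 (dt=0.02): k1=(0.582, 0.075), k2=(0.585, 0.076), k3=(0.585, 0.076), k4=(0.588, 0.076); state += dt/6·(k1+2k2+2k3+k4)
t=0.020: state=(0.602, 0.682)
t=0.040: state=(0.614, 0.683)
t=0.060: state=(0.625, 0.685)
continuing one RK4 step at a time; state shown every 25 steps (Δt=0.5):
t=0.500: state=(0.910, 0.724)
t=1.000: state=(1.230, 0.783)
t=1.080: state=(1.274, 0.793)
next step: t=1.100: state=(1.284, 0.796) — v has crossed 1.28
linear interpolation between t=1.080 (1.27376) and t=1.100 (1.28431) → t≈1.092

t = 1.092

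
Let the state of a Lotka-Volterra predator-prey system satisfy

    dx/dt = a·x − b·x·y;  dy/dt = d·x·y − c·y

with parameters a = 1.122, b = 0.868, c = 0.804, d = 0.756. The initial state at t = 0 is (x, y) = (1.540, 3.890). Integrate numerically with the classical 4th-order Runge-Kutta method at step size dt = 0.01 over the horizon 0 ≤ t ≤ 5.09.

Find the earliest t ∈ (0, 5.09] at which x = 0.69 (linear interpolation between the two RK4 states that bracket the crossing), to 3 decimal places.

t = 0.347

t=0.000: state=(1.540, 3.890)
step 1 (dt=0.01): k1=(-3.472, 1.401), k2=(-3.442, 1.353), k3=(-3.442, 1.353), k4=(-3.412, 1.305); state += dt/6·(k1+2k2+2k3+k4)
t=0.010: state=(1.506, 3.904)
t=0.020: state=(1.472, 3.916)
t=0.030: state=(1.439, 3.928)
continuing one RK4 step at a time; state shown every 20 steps (Δt=0.2):
t=0.200: state=(0.968, 3.991)
t=0.340: state=(0.701, 3.892)
next step: t=0.350: state=(0.685, 3.881) — x has crossed 0.69
linear interpolation between t=0.340 (0.70057) and t=0.350 (0.68497) → t≈0.347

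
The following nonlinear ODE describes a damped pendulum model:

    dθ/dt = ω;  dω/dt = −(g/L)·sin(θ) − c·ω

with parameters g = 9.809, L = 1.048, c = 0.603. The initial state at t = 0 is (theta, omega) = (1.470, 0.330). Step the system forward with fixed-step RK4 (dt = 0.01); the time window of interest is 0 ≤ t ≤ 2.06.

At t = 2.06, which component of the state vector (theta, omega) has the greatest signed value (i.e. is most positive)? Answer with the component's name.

t=0.000: state=(1.470, 0.330)
step 1 (dt=0.01): k1=(0.330, -9.511), k2=(0.282, -9.484), k3=(0.283, -9.484), k4=(0.235, -9.457); state += dt/6·(k1+2k2+2k3+k4)
t=0.010: state=(1.473, 0.235)
t=0.020: state=(1.475, 0.141)
t=0.030: state=(1.476, 0.047)
continuing one RK4 step at a time; state shown every 10 steps (Δt=0.1):
t=0.100: state=(1.456, -0.593)
t=0.200: state=(1.353, -1.455)
t=0.300: state=(1.168, -2.235)
t=0.400: state=(0.911, -2.887)
t=0.500: state=(0.597, -3.339)
t=0.600: state=(0.252, -3.516)
t=0.700: state=(-0.095, -3.378)
t=0.800: state=(-0.414, -2.948)
t=0.900: state=(-0.678, -2.300)
t=1.000: state=(-0.870, -1.527)
t=1.100: state=(-0.982, -0.709)
t=1.200: state=(-1.012, 0.099)
t=1.300: state=(-0.964, 0.854)
t=1.400: state=(-0.844, 1.520)
t=1.500: state=(-0.664, 2.054)
t=1.600: state=(-0.439, 2.410)
t=1.700: state=(-0.189, 2.549)
t=1.800: state=(0.063, 2.455)
t=1.900: state=(0.295, 2.147)
t=2.000: state=(0.487, 1.672)
t=2.060: state=(0.577, 1.332)
compare at T: theta=0.577, omega=1.332

largest component: omega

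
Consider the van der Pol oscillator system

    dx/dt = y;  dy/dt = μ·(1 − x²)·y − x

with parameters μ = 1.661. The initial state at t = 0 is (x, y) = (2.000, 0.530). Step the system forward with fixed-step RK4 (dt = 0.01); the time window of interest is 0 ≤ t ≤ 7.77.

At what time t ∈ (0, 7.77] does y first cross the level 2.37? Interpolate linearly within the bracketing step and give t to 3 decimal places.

t = 6.491

t=0.000: state=(2.000, 0.530)
step 1 (dt=0.01): k1=(0.530, -4.641), k2=(0.507, -4.537), k3=(0.507, -4.539), k4=(0.485, -4.436); state += dt/6·(k1+2k2+2k3+k4)
t=0.010: state=(2.005, 0.485)
t=0.020: state=(2.010, 0.441)
t=0.030: state=(2.014, 0.400)
continuing one RK4 step at a time; state shown every 50 steps (Δt=0.5):
t=0.500: state=(1.969, -0.327)
t=1.000: state=(1.772, -0.446)
t=1.500: state=(1.523, -0.560)
t=2.000: state=(1.195, -0.779)
t=2.500: state=(0.691, -1.337)
t=3.000: state=(-0.324, -2.946)
t=3.500: state=(-1.792, -1.659)
t=4.000: state=(-1.998, 0.215)
t=4.500: state=(-1.827, 0.417)
t=5.000: state=(-1.593, 0.524)
t=5.500: state=(-1.291, 0.704)
t=6.000: state=(-0.850, 1.129)
t=6.490: state=(-0.047, 2.367)
next step: t=6.500: state=(-0.024, 2.406) — y has crossed 2.37
linear interpolation between t=6.490 (2.36652) and t=6.500 (2.40646) → t≈6.491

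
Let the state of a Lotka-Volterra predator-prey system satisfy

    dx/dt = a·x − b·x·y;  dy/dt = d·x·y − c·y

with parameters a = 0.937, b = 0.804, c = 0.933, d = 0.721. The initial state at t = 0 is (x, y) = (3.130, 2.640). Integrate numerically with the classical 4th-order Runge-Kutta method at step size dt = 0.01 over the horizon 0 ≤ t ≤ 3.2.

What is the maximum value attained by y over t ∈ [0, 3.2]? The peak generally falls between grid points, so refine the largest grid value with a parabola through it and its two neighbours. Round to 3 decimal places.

max y = 3.634

t=0.000: state=(3.130, 2.640)
step 1 (dt=0.01): k1=(-3.711, 3.495), k2=(-3.733, 3.482), k3=(-3.732, 3.482), k4=(-3.753, 3.469); state += dt/6·(k1+2k2+2k3+k4)
t=0.010: state=(3.093, 2.675)
t=0.020: state=(3.055, 2.709)
t=0.030: state=(3.017, 2.744)
continuing one RK4 step at a time; state shown every 20 steps (Δt=0.2):
t=0.200: state=(2.344, 3.252)
t=0.400: state=(1.624, 3.586)
t=0.600: state=(1.094, 3.611)
t=0.800: state=(0.749, 3.416)
t=1.000: state=(0.534, 3.105)
t=1.200: state=(0.402, 2.754)
t=1.400: state=(0.320, 2.406)
t=1.600: state=(0.269, 2.083)
t=1.800: state=(0.238, 1.792)
t=2.000: state=(0.220, 1.537)
t=2.200: state=(0.211, 1.315)
t=2.400: state=(0.209, 1.125)
t=2.600: state=(0.213, 0.962)
t=2.800: state=(0.223, 0.824)
t=3.000: state=(0.238, 0.707)
t=3.200: state=(0.258, 0.608)
largest grid value and its neighbours: y(0.510)=3.63370, y(0.520)=3.63372, y(0.530)=3.63308
parabola through these three points peaks at t≈0.515 with y≈3.63380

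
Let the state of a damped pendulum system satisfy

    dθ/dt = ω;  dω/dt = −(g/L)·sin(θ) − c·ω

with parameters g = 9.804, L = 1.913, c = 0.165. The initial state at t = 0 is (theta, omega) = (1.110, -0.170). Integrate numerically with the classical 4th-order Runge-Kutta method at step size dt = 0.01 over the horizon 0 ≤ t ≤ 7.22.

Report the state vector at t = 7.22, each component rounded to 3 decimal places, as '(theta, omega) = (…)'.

(theta, omega) = (-0.597, -0.025)

t=0.000: state=(1.110, -0.170)
step 1 (dt=0.01): k1=(-0.170, -4.562), k2=(-0.193, -4.557), k3=(-0.193, -4.556), k4=(-0.216, -4.550); state += dt/6·(k1+2k2+2k3+k4)
t=0.010: state=(1.108, -0.216)
t=0.020: state=(1.106, -0.261)
t=0.030: state=(1.103, -0.306)
continuing one RK4 step at a time; state shown every 25 steps (Δt=0.25):
t=0.250: state=(0.930, -1.245)
t=0.500: state=(0.511, -2.031)
t=0.750: state=(-0.037, -2.243)
t=1.000: state=(-0.553, -1.778)
t=1.250: state=(-0.888, -0.863)
t=1.500: state=(-0.972, 0.195)
t=1.750: state=(-0.798, 1.173)
t=2.000: state=(-0.411, 1.847)
t=2.250: state=(0.080, 1.978)
t=2.500: state=(0.528, 1.513)
t=2.750: state=(0.804, 0.660)
t=3.000: state=(0.848, -0.306)
t=3.250: state=(0.660, -1.168)
t=3.500: state=(0.292, -1.703)
t=3.750: state=(-0.148, -1.722)
t=4.000: state=(-0.526, -1.226)
t=4.250: state=(-0.735, -0.420)
t=4.500: state=(-0.730, 0.453)
t=4.750: state=(-0.521, 1.183)
t=5.000: state=(-0.168, 1.565)
t=5.250: state=(0.221, 1.464)
t=5.500: state=(0.528, 0.934)
t=5.750: state=(0.669, 0.173)
t=6.000: state=(0.613, -0.601)
t=6.250: state=(0.384, -1.188)
t=6.500: state=(0.050, -1.413)
t=6.750: state=(-0.286, -1.202)
t=7.000: state=(-0.522, -0.647)
t=7.220: state=(-0.597, -0.025)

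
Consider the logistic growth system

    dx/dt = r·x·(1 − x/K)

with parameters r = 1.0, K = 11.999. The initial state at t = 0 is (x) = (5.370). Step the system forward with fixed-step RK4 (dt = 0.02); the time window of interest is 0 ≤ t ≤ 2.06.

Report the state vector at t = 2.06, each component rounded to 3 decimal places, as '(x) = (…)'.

t=0.000: state=(5.370)
step 1 (dt=0.02): k1=(2.967), k2=(2.970), k3=(2.970), k4=(2.973); state += dt/6·(k1+2k2+2k3+k4)
t=0.020: state=(5.429)
t=0.040: state=(5.489)
t=0.060: state=(5.549)
continuing one RK4 step at a time; state shown every 5 steps (Δt=0.1):
t=0.100: state=(5.668)
t=0.200: state=(5.968)
t=0.300: state=(6.267)
t=0.400: state=(6.566)
t=0.500: state=(6.862)
t=0.600: state=(7.153)
t=0.700: state=(7.439)
t=0.800: state=(7.718)
t=0.900: state=(7.989)
t=1.000: state=(8.252)
t=1.100: state=(8.504)
t=1.200: state=(8.747)
t=1.300: state=(8.978)
t=1.400: state=(9.199)
t=1.500: state=(9.408)
t=1.600: state=(9.605)
t=1.700: state=(9.791)
t=1.800: state=(9.966)
t=1.900: state=(10.129)
t=2.000: state=(10.281)
t=2.060: state=(10.368)

(x) = (10.368)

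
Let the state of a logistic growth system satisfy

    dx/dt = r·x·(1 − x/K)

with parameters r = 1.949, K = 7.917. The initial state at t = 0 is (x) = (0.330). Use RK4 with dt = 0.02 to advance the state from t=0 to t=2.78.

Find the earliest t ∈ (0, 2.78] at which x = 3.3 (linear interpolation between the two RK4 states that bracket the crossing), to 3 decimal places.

t = 1.436

t=0.000: state=(0.330)
step 1 (dt=0.02): k1=(0.616), k2=(0.627), k3=(0.628), k4=(0.639); state += dt/6·(k1+2k2+2k3+k4)
t=0.020: state=(0.343)
t=0.040: state=(0.356)
t=0.060: state=(0.369)
continuing one RK4 step at a time; state shown every 5 steps (Δt=0.1):
t=0.100: state=(0.397)
t=0.200: state=(0.478)
t=0.300: state=(0.573)
t=0.400: state=(0.686)
t=0.500: state=(0.818)
t=0.600: state=(0.973)
t=0.700: state=(1.151)
t=0.800: state=(1.357)
t=0.900: state=(1.590)
t=1.000: state=(1.852)
t=1.100: state=(2.143)
t=1.200: state=(2.461)
t=1.300: state=(2.803)
t=1.400: state=(3.165)
t=1.420: state=(3.239)
next step: t=1.440: state=(3.314) — x has crossed 3.3
linear interpolation between t=1.420 (3.23917) and t=1.440 (3.31403) → t≈1.436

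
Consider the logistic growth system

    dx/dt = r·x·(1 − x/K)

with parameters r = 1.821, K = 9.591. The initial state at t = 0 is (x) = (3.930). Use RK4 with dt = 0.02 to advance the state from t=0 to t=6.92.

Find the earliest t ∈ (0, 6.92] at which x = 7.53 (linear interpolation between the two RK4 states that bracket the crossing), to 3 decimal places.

t=0.000: state=(3.930)
step 1 (dt=0.02): k1=(4.224), k2=(4.238), k3=(4.238), k4=(4.251); state += dt/6·(k1+2k2+2k3+k4)
t=0.020: state=(4.015)
t=0.040: state=(4.100)
t=0.060: state=(4.186)
continuing one RK4 step at a time; state shown every 25 steps (Δt=0.5):
t=0.500: state=(6.072)
t=0.900: state=(7.495)
next step: t=0.920: state=(7.554) — x has crossed 7.53
linear interpolation between t=0.900 (7.49456) and t=0.920 (7.55361) → t≈0.912

t = 0.912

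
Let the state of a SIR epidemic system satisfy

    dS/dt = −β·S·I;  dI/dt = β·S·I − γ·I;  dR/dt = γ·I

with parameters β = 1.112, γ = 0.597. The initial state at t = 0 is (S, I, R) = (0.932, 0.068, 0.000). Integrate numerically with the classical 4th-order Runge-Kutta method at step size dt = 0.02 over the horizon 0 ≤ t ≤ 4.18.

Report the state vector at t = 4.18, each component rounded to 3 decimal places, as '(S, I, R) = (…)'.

(S, I, R) = (0.508, 0.166, 0.326)

t=0.000: state=(0.932, 0.068, 0.000)
step 1 (dt=0.02): k1=(-0.070, 0.030, 0.041), k2=(-0.071, 0.030, 0.041), k3=(-0.071, 0.030, 0.041), k4=(-0.071, 0.030, 0.041); state += dt/6·(k1+2k2+2k3+k4)
t=0.020: state=(0.931, 0.069, 0.001)
t=0.040: state=(0.929, 0.069, 0.002)
t=0.060: state=(0.928, 0.070, 0.002)
continuing one RK4 step at a time; state shown every 10 steps (Δt=0.2):
t=0.200: state=(0.917, 0.074, 0.008)
t=0.400: state=(0.902, 0.081, 0.018)
t=0.600: state=(0.885, 0.087, 0.028)
t=0.800: state=(0.867, 0.094, 0.039)
t=1.000: state=(0.849, 0.101, 0.050)
t=1.200: state=(0.829, 0.108, 0.063)
t=1.400: state=(0.809, 0.115, 0.076)
t=1.600: state=(0.788, 0.122, 0.090)
t=1.800: state=(0.766, 0.129, 0.105)
t=2.000: state=(0.744, 0.135, 0.121)
t=2.200: state=(0.722, 0.141, 0.137)
t=2.400: state=(0.699, 0.147, 0.154)
t=2.600: state=(0.676, 0.152, 0.172)
t=2.800: state=(0.653, 0.156, 0.191)
t=3.000: state=(0.631, 0.160, 0.209)
t=3.200: state=(0.609, 0.163, 0.229)
t=3.400: state=(0.587, 0.165, 0.248)
t=3.600: state=(0.566, 0.166, 0.268)
t=3.800: state=(0.545, 0.167, 0.288)
t=4.000: state=(0.525, 0.167, 0.308)
t=4.180: state=(0.508, 0.166, 0.326)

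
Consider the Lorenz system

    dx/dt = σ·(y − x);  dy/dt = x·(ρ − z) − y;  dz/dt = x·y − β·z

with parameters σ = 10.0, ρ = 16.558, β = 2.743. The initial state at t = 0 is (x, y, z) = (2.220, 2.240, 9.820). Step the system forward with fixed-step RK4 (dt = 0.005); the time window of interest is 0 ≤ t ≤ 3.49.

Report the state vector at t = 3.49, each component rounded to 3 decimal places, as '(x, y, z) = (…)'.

t=0.000: state=(2.220, 2.240, 9.820)
step 1 (dt=0.005): k1=(0.200, 12.718, -21.963), k2=(0.513, 12.812, -21.741), k3=(0.507, 12.816, -21.740), k4=(0.815, 12.913, -21.517); state += dt/6·(k1+2k2+2k3+k4)
t=0.005: state=(2.223, 2.304, 9.711)
t=0.010: state=(2.228, 2.369, 9.605)
t=0.015: state=(2.237, 2.435, 9.501)
continuing one RK4 step at a time; state shown every 40 steps (Δt=0.2):
t=0.200: state=(4.295, 6.343, 7.723)
t=0.400: state=(9.754, 11.915, 15.935)
t=0.600: state=(6.963, 3.399, 20.515)
t=0.800: state=(2.762, 2.222, 13.285)
t=1.000: state=(3.606, 4.882, 9.259)
t=1.200: state=(7.808, 10.375, 12.481)
t=1.400: state=(8.822, 6.504, 20.779)
t=1.600: state=(4.011, 2.694, 15.558)
t=1.800: state=(3.744, 4.576, 10.870)
t=2.000: state=(6.945, 9.097, 12.081)
t=2.200: state=(8.948, 7.822, 19.527)
t=2.400: state=(4.988, 3.439, 16.583)
t=2.600: state=(4.152, 4.715, 12.055)
t=2.800: state=(6.695, 8.452, 12.564)
t=3.000: state=(8.597, 7.972, 18.539)
t=3.200: state=(5.532, 4.114, 16.804)
t=3.400: state=(4.600, 5.027, 12.843)
t=3.490: state=(5.277, 6.326, 12.258)

(x, y, z) = (5.277, 6.326, 12.258)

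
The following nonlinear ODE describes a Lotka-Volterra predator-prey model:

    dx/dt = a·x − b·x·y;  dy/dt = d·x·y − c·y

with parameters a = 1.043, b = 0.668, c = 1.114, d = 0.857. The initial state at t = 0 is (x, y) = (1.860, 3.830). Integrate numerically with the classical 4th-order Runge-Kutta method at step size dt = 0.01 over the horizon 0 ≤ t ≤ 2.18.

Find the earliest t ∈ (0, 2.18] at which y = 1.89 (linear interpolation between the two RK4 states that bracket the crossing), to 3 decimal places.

t=0.000: state=(1.860, 3.830)
step 1 (dt=0.01): k1=(-2.819, 1.838), k2=(-2.809, 1.797), k3=(-2.809, 1.797), k4=(-2.798, 1.754); state += dt/6·(k1+2k2+2k3+k4)
t=0.010: state=(1.832, 3.848)
t=0.020: state=(1.804, 3.865)
t=0.030: state=(1.776, 3.881)
continuing one RK4 step at a time; state shown every 10 steps (Δt=0.1):
t=0.100: state=(1.590, 3.971)
t=0.200: state=(1.350, 4.029)
t=0.300: state=(1.146, 4.010)
t=0.400: state=(0.975, 3.928)
t=0.500: state=(0.836, 3.796)
t=0.600: state=(0.724, 3.630)
t=0.700: state=(0.634, 3.442)
t=0.800: state=(0.563, 3.241)
t=0.900: state=(0.507, 3.035)
t=1.000: state=(0.463, 2.830)
t=1.100: state=(0.428, 2.630)
t=1.200: state=(0.401, 2.437)
t=1.300: state=(0.381, 2.255)
t=1.400: state=(0.365, 2.082)
t=1.500: state=(0.355, 1.921)
t=1.520: state=(0.353, 1.890)
next step: t=1.530: state=(0.353, 1.875) — y has crossed 1.89
linear interpolation between t=1.520 (1.89034) and t=1.530 (1.87506) → t≈1.520

t = 1.520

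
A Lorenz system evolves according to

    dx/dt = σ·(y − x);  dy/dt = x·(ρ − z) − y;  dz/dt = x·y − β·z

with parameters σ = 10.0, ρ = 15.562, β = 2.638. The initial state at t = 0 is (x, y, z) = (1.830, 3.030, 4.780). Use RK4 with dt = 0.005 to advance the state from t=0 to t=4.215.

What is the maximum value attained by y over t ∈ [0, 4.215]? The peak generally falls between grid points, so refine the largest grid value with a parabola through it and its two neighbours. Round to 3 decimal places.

max y = 12.847

t=0.000: state=(1.830, 3.030, 4.780)
step 1 (dt=0.005): k1=(12.000, 16.701, -7.065), k2=(12.118, 17.016, -6.850), k3=(12.122, 17.017, -6.849), k4=(12.245, 17.334, -6.630); state += dt/6·(k1+2k2+2k3+k4)
t=0.005: state=(1.891, 3.115, 4.746)
t=0.010: state=(1.952, 3.203, 4.714)
t=0.015: state=(2.016, 3.295, 4.684)
continuing one RK4 step at a time; state shown every 40 steps (Δt=0.2):
t=0.200: state=(6.035, 9.327, 6.645)
t=0.400: state=(10.840, 9.551, 21.031)
t=0.600: state=(3.647, 0.782, 17.068)
t=0.800: state=(1.302, 1.226, 10.315)
t=1.000: state=(2.202, 3.192, 6.644)
t=1.200: state=(5.915, 8.772, 7.738)
t=1.400: state=(10.257, 9.587, 19.662)
t=1.600: state=(4.400, 1.699, 17.224)
t=1.800: state=(2.112, 2.116, 10.859)
t=2.000: state=(3.499, 4.902, 7.852)
t=2.200: state=(7.811, 10.314, 11.824)
t=2.400: state=(8.457, 6.014, 19.902)
t=2.600: state=(3.642, 2.325, 14.781)
t=2.800: state=(3.181, 3.808, 10.116)
t=3.000: state=(5.857, 7.843, 10.088)
t=3.200: state=(8.918, 8.886, 17.376)
t=3.400: state=(5.576, 3.557, 17.059)
t=3.600: state=(3.623, 3.641, 12.186)
t=3.800: state=(5.125, 6.519, 10.538)
t=4.000: state=(8.095, 8.994, 15.089)
t=4.200: state=(6.767, 5.033, 17.592)
t=4.215: state=(6.506, 4.768, 17.388)
largest grid value and its neighbours: y(0.310)=12.84261, y(0.315)=12.84589, y(0.320)=12.82734
parabola through these three points peaks at t≈0.313 with y≈12.84722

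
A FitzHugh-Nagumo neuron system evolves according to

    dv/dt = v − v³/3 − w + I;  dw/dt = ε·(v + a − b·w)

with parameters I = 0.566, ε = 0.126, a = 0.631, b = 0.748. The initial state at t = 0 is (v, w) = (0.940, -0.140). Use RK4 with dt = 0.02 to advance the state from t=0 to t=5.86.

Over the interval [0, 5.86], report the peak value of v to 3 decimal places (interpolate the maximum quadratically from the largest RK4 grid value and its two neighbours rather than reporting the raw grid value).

t=0.000: state=(0.940, -0.140)
step 1 (dt=0.02): k1=(1.369, 0.211), k2=(1.368, 0.213), k3=(1.368, 0.213), k4=(1.367, 0.214); state += dt/6·(k1+2k2+2k3+k4)
t=0.020: state=(0.967, -0.136)
t=0.040: state=(0.995, -0.131)
t=0.060: state=(1.022, -0.127)
continuing one RK4 step at a time; state shown every 10 steps (Δt=0.2):
t=0.200: state=(1.208, -0.095)
t=0.400: state=(1.443, -0.044)
t=0.600: state=(1.624, 0.011)
t=0.800: state=(1.745, 0.069)
t=1.000: state=(1.817, 0.128)
t=1.200: state=(1.852, 0.187)
t=1.400: state=(1.865, 0.246)
t=1.600: state=(1.864, 0.303)
t=1.800: state=(1.854, 0.360)
t=2.000: state=(1.839, 0.415)
t=2.200: state=(1.821, 0.469)
t=2.400: state=(1.801, 0.521)
t=2.600: state=(1.781, 0.572)
t=2.800: state=(1.759, 0.621)
t=3.000: state=(1.737, 0.669)
t=3.200: state=(1.714, 0.715)
t=3.400: state=(1.691, 0.760)
t=3.600: state=(1.668, 0.803)
t=3.800: state=(1.645, 0.846)
t=4.000: state=(1.621, 0.886)
t=4.200: state=(1.597, 0.926)
t=4.400: state=(1.573, 0.964)
t=4.600: state=(1.548, 1.000)
t=4.800: state=(1.524, 1.036)
t=5.000: state=(1.498, 1.070)
t=5.200: state=(1.473, 1.103)
t=5.400: state=(1.447, 1.134)
t=5.600: state=(1.420, 1.165)
t=5.800: state=(1.393, 1.194)
t=5.860: state=(1.385, 1.202)
largest grid value and its neighbours: v(1.460)=1.86599, v(1.480)=1.86600, v(1.500)=1.86589
parabola through these three points peaks at t≈1.471 with v≈1.86601

max v = 1.866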